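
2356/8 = 294+1/2 = 294.50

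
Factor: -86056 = -1 * 2^3 * 31^1 * 347^1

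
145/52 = 2 + 41/52 ≈ 2.79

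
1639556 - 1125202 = 514354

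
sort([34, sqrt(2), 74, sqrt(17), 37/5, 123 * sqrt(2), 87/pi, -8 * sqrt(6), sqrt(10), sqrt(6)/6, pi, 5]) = [-8 * sqrt(6), sqrt(6)/6, sqrt(2), pi, sqrt(10), sqrt(17), 5, 37/5, 87/pi, 34, 74, 123 * sqrt(2)]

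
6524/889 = 7 + 43/127 ≈ 7.34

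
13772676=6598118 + 7174558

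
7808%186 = 182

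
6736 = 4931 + 1805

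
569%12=5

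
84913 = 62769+22144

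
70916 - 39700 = 31216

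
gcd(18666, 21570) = 6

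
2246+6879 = 9125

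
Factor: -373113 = -1*3^3*13^1*1063^1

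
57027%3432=2115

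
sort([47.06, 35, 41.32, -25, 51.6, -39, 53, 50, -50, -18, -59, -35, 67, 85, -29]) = [-59, -50, -39, -35, -29, -25, -18, 35, 41.32, 47.06, 50, 51.6, 53, 67, 85]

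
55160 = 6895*8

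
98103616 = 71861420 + 26242196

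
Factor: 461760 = 2^6 * 3^1 * 5^1 * 13^1 * 37^1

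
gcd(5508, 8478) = 54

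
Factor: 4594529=4594529^1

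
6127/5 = 1225 + 2/5 = 1225.40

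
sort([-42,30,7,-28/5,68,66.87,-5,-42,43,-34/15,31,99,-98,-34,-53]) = [-98,-53,-42,-42,-34,-28/5,-5,-34/15,7,30,31,43,66.87,68,99]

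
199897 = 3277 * 61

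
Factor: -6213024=-1 * 2^5 * 3^5 * 17^1 * 47^1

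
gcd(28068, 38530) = 2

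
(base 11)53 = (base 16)3a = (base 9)64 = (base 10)58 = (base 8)72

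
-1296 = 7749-9045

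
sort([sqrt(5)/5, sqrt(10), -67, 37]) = [-67, sqrt(5)/5, sqrt(10), 37]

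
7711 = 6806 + 905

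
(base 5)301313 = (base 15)2c8d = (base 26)e4f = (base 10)9583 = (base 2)10010101101111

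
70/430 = 7/43 ≈ 0.163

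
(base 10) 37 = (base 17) 23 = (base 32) 15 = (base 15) 27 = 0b100101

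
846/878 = 423/439 ≈ 0.964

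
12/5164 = 3/1291 ≈ 0.00232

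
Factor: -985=-1*5^1*197^1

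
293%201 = 92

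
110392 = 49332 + 61060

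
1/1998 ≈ 0.000501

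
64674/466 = 138+183/233 ≈ 138.79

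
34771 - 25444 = 9327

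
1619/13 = 124+7/13 ≈ 124.54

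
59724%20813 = 18098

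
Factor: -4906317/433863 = -1 * 3^(-2) * 13^1 * 16069^(-1) * 125803^1 = -1635439/144621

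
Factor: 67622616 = 2^3*3^2*939203^1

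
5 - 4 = 1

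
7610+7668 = 15278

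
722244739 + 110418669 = 832663408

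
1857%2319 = 1857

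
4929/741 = 6 + 161/247 ≈ 6.65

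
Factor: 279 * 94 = 2^1 * 3^2 * 31^1 * 47^1 = 26226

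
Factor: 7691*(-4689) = -1*3^2*521^1*7691^1 = -36063099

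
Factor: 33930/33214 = 3^2*5^1*13^1*29^1*16607^(-1) = 16965/16607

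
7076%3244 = 588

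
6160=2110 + 4050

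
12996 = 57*228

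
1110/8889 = 370/2963 ≈ 0.125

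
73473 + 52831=126304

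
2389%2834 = 2389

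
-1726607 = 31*(-55697)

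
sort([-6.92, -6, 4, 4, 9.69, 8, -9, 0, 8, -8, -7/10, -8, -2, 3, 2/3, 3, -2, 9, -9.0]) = [-9, -9.0, -8, -8, -6.92, -6, -2, -2, -7/10, 0, 2/3, 3, 3, 4, 4, 8, 8, 9, 9.69]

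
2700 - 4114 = -1414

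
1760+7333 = 9093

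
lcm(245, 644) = 22540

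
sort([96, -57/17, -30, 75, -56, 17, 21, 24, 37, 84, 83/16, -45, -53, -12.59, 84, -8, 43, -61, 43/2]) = [-61, -56, -53, -45, -30, -12.59, -8, -57/17, 83/16, 17, 21, 43/2, 24, 37, 43, 75, 84, 84, 96]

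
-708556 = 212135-920691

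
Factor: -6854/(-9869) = 2^1 * 23^1 * 71^(-1) * 139^(-1) * 149^1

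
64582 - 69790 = -5208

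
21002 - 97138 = -76136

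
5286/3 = 1762 = 1762.00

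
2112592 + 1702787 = 3815379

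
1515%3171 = 1515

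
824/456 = 1 + 46/57 ≈ 1.81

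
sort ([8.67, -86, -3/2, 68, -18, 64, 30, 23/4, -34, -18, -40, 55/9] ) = [-86, -40, -34, -18, -18, -3/2, 23/4, 55/9, 8.67, 30, 64, 68] 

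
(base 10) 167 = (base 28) 5r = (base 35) 4r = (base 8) 247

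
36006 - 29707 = 6299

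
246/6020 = 123/3010 ≈ 0.0409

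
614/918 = 307/459 ≈ 0.669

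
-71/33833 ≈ -0.00210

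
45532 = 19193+26339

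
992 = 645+347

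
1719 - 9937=-8218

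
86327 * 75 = 6474525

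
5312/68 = 78 + 2/17 ≈ 78.12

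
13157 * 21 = 276297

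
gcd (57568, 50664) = 8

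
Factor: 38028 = 2^2*3^1*3169^1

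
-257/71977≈-0.00357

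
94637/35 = 2703+32/35 ≈ 2703.91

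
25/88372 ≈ 0.000283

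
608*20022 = 12173376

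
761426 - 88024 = 673402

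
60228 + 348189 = 408417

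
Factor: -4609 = -1*11^1*419^1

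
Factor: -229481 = -1 * 7^1 * 32783^1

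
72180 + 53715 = 125895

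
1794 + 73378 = 75172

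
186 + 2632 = 2818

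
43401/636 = 14467/212 ≈ 68.24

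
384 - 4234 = -3850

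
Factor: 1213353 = 3^3 * 44939^1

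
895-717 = 178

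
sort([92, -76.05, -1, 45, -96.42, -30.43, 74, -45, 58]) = [-96.42, -76.05, -45, -30.43, -1, 45, 58, 74, 92]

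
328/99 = 3 + 31/99 ≈ 3.31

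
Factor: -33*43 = -1*3^1*11^1*43^1 = -1419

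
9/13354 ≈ 0.000674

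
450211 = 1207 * 373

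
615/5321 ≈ 0.116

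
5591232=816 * 6852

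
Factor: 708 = 2^2 * 3^1 * 59^1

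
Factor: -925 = -1 * 5^2 * 37^1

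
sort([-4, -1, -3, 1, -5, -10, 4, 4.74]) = [-10, -5, -4, -3, -1, 1, 4, 4.74]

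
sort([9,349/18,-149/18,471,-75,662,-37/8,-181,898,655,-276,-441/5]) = [-276,-181,-441/5,-75,-149/18,-37/8,9,349/18,471,655,662,898]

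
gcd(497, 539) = 7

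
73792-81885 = -8093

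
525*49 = 25725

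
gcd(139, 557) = 1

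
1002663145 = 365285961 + 637377184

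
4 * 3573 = 14292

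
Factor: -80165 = -1*5^1*16033^1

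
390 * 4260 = 1661400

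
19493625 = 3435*5675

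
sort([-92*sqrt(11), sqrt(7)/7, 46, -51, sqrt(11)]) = [-92*sqrt(11), -51, sqrt(7)/7, sqrt(11), 46]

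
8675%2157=47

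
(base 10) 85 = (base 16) 55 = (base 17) 50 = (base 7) 151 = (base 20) 45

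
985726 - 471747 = 513979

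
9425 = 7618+1807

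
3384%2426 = 958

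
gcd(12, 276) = 12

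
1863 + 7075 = 8938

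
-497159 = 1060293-1557452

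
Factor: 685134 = 2^1*3^2*17^1*2239^1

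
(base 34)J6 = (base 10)652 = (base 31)L1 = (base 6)3004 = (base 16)28C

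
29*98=2842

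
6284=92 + 6192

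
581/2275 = 83/325 ≈ 0.255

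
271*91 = 24661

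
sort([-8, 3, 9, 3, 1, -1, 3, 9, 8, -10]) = [-10, -8, -1, 1, 3, 3, 3, 8, 9, 9]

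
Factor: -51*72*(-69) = 2^3*3^4*17^1*23^1 = 253368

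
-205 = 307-512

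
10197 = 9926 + 271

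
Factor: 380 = 2^2 * 5^1 * 19^1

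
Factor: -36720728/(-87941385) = 2^3*3^(-2)*5^(-1)*7^(-1)*11^1*29^1*14389^1*279179^(-1)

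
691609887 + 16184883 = 707794770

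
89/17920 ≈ 0.00497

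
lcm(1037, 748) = 45628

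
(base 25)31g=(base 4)131330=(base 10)1916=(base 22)3l2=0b11101111100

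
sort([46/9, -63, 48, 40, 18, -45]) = [-63, -45, 46/9, 18, 40, 48]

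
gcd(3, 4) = 1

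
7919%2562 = 233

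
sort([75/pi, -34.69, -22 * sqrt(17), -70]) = [-22 * sqrt(17), -70, -34.69, 75/pi]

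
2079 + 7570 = 9649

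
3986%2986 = 1000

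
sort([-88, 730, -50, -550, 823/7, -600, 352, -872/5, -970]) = [-970, -600, -550, -872/5, -88, -50, 823/7, 352, 730]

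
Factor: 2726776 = 2^3 * 13^1 * 157^1 * 167^1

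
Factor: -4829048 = -1*2^3*7^2*97^1*127^1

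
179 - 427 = -248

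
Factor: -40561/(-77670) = 2^(-1)*3^(-2)*5^(-1)*47^1 = 47/90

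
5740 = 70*82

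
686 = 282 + 404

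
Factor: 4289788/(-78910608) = -1*2^(-2)*3^(-1)*7^(-1)*23^(-1)*10211^(-1)*1072447^1 = -1072447/19727652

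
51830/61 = 849 + 41/61 ≈ 849.67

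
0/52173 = 0 = 0.00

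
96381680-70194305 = 26187375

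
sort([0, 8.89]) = [0, 8.89]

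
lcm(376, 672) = 31584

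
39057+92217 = 131274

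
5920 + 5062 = 10982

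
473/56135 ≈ 0.00843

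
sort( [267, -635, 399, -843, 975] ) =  [-843, -635, 267, 399, 975] 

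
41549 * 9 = 373941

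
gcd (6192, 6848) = 16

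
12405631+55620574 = 68026205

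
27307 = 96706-69399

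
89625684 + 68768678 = 158394362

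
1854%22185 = 1854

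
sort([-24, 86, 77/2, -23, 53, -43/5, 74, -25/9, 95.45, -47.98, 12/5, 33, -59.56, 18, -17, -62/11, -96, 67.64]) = [-96, -59.56, -47.98, -24, -23, -17, -43/5, -62/11, -25/9, 12/5, 18, 33, 77/2, 53, 67.64, 74, 86, 95.45]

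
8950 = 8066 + 884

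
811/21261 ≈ 0.0381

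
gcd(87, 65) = 1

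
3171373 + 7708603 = 10879976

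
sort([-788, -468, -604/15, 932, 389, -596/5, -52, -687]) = [-788, -687, -468, -596/5, -52, -604/15, 389, 932]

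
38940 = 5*7788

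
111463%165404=111463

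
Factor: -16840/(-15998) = 2^2*5^1*19^(-1) = 20/19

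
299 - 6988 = -6689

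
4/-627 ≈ -0.00638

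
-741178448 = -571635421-169543027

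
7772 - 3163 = 4609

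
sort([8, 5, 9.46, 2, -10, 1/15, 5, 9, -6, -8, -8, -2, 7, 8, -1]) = [-10, -8, -8, -6, -2, -1, 1/15, 2, 5, 5, 7, 8, 8, 9, 9.46]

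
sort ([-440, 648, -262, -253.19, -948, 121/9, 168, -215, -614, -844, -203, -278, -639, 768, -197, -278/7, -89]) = [-948, -844, -639, -614, -440, -278, -262, -253.19, -215, -203, -197, -89, -278/7, 121/9, 168, 648, 768]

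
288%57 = 3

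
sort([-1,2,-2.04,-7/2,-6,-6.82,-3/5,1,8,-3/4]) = [-6.82,-6,-7/2,-2.04,-1,-3/4,-3/5,1,2,8]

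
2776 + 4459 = 7235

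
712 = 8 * 89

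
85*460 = 39100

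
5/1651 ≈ 0.00303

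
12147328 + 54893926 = 67041254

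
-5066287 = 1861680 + -6927967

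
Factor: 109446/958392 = 2^(-2) * 3^(-4) * 37^1 = 37/324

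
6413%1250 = 163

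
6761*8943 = 60463623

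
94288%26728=14104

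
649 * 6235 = 4046515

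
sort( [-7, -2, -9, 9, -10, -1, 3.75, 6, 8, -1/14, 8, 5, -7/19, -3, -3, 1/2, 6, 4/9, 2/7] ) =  [-10, -9, -7, -3, -3, -2, -1, -7/19, -1/14, 2/7, 4/9, 1/2, 3.75, 5, 6, 6, 8, 8, 9] 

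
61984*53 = 3285152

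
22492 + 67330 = 89822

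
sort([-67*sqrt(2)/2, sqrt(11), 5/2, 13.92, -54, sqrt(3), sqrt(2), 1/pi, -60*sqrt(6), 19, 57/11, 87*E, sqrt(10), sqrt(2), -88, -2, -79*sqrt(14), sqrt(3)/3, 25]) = [-79*sqrt(14), -60*sqrt(6), -88, -54, -67*sqrt(2)/2, -2, 1/pi, sqrt(3)/3, sqrt(2), sqrt(2), sqrt(3), 5/2, sqrt(10), sqrt(11), 57/11, 13.92, 19, 25, 87*E]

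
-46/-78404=23/39202 ≈ 0.000587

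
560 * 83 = 46480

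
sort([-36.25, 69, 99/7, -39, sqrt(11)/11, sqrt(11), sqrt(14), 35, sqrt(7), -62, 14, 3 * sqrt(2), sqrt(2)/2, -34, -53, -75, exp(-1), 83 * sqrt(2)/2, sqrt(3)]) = [-75, -62, -53, -39, -36.25, -34, sqrt(11)/11, exp(-1), sqrt(2)/2, sqrt(3), sqrt(7), sqrt(11), sqrt(14), 3 * sqrt(2), 14, 99/7, 35, 83 * sqrt(2)/2, 69]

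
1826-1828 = -2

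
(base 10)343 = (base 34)a3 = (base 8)527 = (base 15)17d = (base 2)101010111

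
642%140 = 82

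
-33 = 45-78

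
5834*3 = 17502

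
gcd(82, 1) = 1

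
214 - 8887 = -8673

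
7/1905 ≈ 0.00367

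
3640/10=364=364.00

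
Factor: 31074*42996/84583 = 2^3*3^2*41^ (-1)*2063^ (-1)*3583^1*5179^1 = 1336057704/84583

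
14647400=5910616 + 8736784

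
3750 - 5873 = -2123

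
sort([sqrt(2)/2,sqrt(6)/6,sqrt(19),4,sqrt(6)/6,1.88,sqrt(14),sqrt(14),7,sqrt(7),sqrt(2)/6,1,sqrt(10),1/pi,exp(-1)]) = [sqrt(2)/6,1/pi,exp(-1),sqrt(6)/6,sqrt(6)/6,sqrt(2)/2,1,1.88,sqrt(7),sqrt(10),sqrt(14),sqrt(14),4,sqrt(19),7]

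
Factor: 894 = 2^1 * 3^1 * 149^1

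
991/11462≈0.0865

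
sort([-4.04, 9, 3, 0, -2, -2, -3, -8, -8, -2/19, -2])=[-8, -8, -4.04, -3, -2, -2, -2, -2/19, 0, 3, 9]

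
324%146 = 32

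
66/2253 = 22/751 ≈ 0.0293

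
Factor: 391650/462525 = 2^1*373^1*881^(-1) = 746/881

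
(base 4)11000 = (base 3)102212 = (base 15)165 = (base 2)101000000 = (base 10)320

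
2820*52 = 146640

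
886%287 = 25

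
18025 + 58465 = 76490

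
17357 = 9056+8301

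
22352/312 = 2794/39 ≈ 71.64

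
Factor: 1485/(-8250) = -1*2^(-1)*3^2*5^(-2) = -9/50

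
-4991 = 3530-8521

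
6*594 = 3564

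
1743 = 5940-4197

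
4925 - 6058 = -1133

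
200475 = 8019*25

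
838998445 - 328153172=510845273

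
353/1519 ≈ 0.232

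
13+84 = 97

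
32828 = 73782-40954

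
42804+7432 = 50236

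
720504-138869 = 581635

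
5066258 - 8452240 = -3385982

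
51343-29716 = 21627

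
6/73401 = 2/24467 ≈ 0.0000817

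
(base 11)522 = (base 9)768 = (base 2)1001110101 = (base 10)629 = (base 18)1gh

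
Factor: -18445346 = -1*2^1*9222673^1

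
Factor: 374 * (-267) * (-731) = 2^1 * 3^1 * 11^1 * 17^2 * 43^1 * 89^1 = 72996198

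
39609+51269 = 90878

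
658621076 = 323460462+335160614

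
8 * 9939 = 79512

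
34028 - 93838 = -59810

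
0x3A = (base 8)72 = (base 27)24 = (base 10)58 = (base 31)1R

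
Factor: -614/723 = -1 * 2^1 * 3^(-1) * 241^(-1) * 307^1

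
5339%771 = 713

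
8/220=2/55 ≈ 0.0364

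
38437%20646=17791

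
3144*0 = 0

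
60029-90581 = -30552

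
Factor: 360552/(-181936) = -1 * 2^(-1) * 3^1 * 137^(-1) * 181^1 = -543/274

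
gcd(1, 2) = 1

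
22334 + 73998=96332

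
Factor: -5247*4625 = -1*3^2*5^3*11^1*37^1*53^1 = -24267375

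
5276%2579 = 118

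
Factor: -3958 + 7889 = 3931^1 = 3931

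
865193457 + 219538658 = 1084732115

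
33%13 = 7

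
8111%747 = 641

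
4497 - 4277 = 220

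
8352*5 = 41760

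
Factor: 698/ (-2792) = -1*2^ (-2) = -1/4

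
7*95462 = 668234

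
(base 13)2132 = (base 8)10774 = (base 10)4604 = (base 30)53e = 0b1000111111100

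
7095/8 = 886 + 7/8≈886.88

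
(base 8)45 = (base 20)1h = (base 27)1a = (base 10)37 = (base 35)12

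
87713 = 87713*1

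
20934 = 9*2326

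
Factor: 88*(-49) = -1*2^3*7^2*11^1 = -4312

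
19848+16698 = 36546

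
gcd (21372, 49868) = 7124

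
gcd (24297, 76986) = 273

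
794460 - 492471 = 301989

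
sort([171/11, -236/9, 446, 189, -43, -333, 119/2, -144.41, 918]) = [-333, -144.41, -43, -236/9, 171/11, 119/2, 189, 446, 918]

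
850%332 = 186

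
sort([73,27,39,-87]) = [-87,27,39,73]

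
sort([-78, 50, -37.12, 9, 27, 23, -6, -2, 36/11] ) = [-78, -37.12, -6, -2, 36/11, 9, 23, 27, 50] 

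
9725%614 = 515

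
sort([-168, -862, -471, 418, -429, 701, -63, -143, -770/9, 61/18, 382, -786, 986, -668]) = [-862, -786, -668, -471, -429, -168, -143, -770/9, -63, 61/18, 382, 418, 701, 986]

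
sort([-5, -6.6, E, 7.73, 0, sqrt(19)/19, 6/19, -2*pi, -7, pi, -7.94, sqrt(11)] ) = [-7.94, -7, -6.6, -2*pi, -5, 0, sqrt(19)/19, 6/19, E, pi, sqrt(11), 7.73] 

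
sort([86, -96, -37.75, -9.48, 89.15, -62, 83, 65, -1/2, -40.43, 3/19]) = [-96, -62, -40.43, -37.75, -9.48, -1/2, 3/19, 65, 83, 86, 89.15]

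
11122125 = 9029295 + 2092830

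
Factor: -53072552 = -1 * 2^3 * 13^1 * 29^1 * 17597^1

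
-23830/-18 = 11915/9 ≈ 1323.89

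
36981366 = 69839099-32857733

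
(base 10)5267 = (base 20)d37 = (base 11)3a59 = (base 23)9m0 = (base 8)12223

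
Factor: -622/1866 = -1*3^(-1) = -1/3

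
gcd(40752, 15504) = 48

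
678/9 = 75 + 1/3 ≈ 75.33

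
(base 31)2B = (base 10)73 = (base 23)34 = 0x49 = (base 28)2H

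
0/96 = 0 = 0.00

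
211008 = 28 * 7536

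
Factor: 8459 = 11^1 * 769^1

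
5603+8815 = 14418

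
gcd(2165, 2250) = 5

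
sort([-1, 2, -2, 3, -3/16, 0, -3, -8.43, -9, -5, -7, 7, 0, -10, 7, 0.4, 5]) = [-10, -9, -8.43, -7, -5, -3, -2, -1, -3/16, 0, 0, 0.4, 2, 3, 5, 7, 7]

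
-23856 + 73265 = 49409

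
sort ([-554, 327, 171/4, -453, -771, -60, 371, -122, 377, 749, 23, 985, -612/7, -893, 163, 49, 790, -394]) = [-893, -771, -554, -453, -394, -122, -612/7, -60, 23, 171/4, 49, 163, 327, 371, 377, 749, 790, 985]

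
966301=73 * 13237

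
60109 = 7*8587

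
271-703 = -432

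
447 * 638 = 285186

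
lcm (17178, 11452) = 34356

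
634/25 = 25 + 9/25 = 25.36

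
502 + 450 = 952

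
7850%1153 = 932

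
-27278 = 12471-39749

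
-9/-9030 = 3/3010 ≈ 0.000997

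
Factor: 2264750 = 2^1 * 5^3 * 9059^1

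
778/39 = 19 + 37/39 ≈ 19.95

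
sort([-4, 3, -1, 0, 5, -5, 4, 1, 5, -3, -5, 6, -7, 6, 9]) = [-7, -5, -5, -4, -3, -1, 0, 1, 3, 4, 5, 5, 6, 6, 9]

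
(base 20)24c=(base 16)37c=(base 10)892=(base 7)2413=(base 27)161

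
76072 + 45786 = 121858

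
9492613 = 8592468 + 900145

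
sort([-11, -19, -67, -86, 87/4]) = [-86, -67, -19, -11, 87/4]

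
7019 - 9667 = -2648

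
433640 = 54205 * 8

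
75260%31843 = 11574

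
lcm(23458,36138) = 1337106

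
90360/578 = 156 + 96/289 ≈ 156.33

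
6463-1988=4475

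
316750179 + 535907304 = 852657483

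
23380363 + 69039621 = 92419984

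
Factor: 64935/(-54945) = -1 * 11^(-1) * 13^1 = -13/11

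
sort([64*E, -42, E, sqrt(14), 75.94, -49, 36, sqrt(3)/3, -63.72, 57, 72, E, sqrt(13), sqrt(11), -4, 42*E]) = [-63.72, -49, -42, -4, sqrt(3)/3, E, E, sqrt(11), sqrt(13), sqrt(14), 36, 57, 72, 75.94, 42*E, 64*E]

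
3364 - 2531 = 833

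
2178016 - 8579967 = -6401951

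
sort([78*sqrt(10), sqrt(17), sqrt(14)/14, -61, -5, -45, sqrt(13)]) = [-61, -45, -5, sqrt(14)/14, sqrt(13), sqrt(17), 78*sqrt(10)]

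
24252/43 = 564 = 564.00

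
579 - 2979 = -2400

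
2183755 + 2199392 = 4383147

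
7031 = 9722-2691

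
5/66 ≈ 0.0758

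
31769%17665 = 14104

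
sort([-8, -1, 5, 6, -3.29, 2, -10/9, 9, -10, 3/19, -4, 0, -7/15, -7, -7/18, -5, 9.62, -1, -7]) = [-10, -8, -7, -7, -5, -4, -3.29, -10/9, -1, -1, -7/15, -7/18, 0, 3/19, 2, 5, 6, 9, 9.62]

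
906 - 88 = 818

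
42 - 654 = -612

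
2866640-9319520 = -6452880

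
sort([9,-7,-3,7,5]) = [-7,-3,5,7,9]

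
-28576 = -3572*8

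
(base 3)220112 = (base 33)k2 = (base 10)662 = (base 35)iw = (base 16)296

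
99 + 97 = 196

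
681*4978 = 3390018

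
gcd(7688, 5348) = 4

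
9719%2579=1982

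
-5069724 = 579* (-8756)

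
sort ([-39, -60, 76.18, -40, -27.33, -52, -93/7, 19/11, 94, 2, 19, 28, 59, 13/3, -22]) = [-60, -52, -40, -39, -27.33, -22, -93/7, 19/11, 2, 13/3, 19, 28, 59, 76.18, 94]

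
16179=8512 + 7667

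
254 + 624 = 878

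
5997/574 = 10+257/574 ≈ 10.45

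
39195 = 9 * 4355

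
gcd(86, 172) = 86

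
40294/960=20147/480 ≈ 41.97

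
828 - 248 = 580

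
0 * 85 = 0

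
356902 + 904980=1261882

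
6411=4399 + 2012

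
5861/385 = 15 + 86/385 ≈ 15.22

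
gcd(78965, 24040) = 5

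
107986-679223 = -571237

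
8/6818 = 4/3409 ≈ 0.00117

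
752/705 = 1 + 1/15 ≈ 1.07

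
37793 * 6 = 226758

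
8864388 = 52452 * 169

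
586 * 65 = 38090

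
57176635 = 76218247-19041612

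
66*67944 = 4484304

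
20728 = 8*2591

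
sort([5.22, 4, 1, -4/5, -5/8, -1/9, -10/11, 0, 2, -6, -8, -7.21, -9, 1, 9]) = [-9, -8, -7.21, -6, -10/11, -4/5, -5/8, -1/9, 0, 1, 1, 2, 4, 5.22, 9]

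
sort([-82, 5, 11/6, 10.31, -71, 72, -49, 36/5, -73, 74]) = [-82, -73, -71, -49, 11/6, 5, 36/5, 10.31, 72, 74]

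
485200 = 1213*400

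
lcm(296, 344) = 12728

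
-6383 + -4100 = -10483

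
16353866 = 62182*263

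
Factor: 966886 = 2^1 * 483443^1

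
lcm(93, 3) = 93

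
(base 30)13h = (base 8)1757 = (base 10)1007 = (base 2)1111101111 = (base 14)51d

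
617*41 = 25297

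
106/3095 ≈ 0.0342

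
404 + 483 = 887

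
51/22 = 2 + 7/22 ≈ 2.32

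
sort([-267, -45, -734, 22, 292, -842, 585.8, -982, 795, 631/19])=[-982, -842, -734, -267, -45, 22, 631/19, 292, 585.8, 795]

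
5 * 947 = 4735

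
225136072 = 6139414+218996658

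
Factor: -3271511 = -1 * 1033^1 * 3167^1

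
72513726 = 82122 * 883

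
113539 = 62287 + 51252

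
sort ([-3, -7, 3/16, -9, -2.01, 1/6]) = [-9, -7, -3, -2.01, 1/6, 3/16]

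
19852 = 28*709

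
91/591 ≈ 0.154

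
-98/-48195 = 14/6885 ≈ 0.00203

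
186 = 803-617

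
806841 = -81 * (-9961)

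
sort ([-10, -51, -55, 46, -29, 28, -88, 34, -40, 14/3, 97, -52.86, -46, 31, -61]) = [-88, -61, -55, -52.86, -51, -46, -40, -29, -10, 14/3, 28, 31, 34, 46, 97]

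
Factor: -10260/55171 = -1*2^2*3^3*5^1*19^1*55171^(-1)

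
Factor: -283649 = -1 * 29^1 * 9781^1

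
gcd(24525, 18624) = 3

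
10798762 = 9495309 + 1303453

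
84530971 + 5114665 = 89645636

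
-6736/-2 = 3368 = 3368.00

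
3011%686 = 267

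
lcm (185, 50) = 1850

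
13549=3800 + 9749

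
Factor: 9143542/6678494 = 73^1*62627^1*3339247^(-1) = 4571771/3339247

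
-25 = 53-78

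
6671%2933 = 805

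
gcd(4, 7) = 1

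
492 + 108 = 600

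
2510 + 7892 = 10402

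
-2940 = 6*(-490)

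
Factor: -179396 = -1 * 2^2 * 7^1 * 43^1 * 149^1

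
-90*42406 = -3816540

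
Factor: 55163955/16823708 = 2^(-2)*3^1*5^1*7^2*6823^1*382357^(-1) = 5014905/1529428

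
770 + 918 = 1688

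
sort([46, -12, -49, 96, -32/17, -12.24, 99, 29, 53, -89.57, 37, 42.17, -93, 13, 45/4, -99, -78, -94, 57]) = [-99, -94, -93, -89.57, -78, -49, -12.24, -12, -32/17, 45/4, 13, 29, 37, 42.17, 46, 53, 57, 96, 99]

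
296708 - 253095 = 43613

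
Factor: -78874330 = -1*2^1*5^1*971^1*8123^1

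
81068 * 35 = 2837380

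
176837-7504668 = -7327831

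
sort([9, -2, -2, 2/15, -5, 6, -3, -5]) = [-5, -5, -3, -2, -2, 2/15, 6, 9]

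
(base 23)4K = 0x70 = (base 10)112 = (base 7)220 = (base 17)6A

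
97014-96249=765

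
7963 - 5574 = 2389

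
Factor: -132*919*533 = -1*2^2*3^1*11^1*13^1*41^1*919^1 = -64657164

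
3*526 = 1578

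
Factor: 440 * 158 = 2^4 * 5^1 * 11^1 * 79^1 = 69520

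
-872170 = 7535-879705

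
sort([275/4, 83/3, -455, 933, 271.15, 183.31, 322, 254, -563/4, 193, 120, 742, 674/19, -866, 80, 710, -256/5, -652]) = [-866, -652, -455, -563/4, -256/5, 83/3, 674/19, 275/4, 80, 120, 183.31, 193, 254, 271.15, 322, 710, 742, 933]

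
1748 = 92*19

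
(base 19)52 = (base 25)3m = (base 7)166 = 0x61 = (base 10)97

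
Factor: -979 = -1*11^1*89^1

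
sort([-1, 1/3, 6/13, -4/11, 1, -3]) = [-3, -1, -4/11, 1/3, 6/13, 1]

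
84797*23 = 1950331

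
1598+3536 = 5134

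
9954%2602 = 2148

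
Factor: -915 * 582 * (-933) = 2^1 * 3^3 * 5^1 * 61^1 * 97^1 * 311^1 = 496850490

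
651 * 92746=60377646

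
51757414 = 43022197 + 8735217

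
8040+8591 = 16631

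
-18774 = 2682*(-7)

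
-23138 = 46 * (-503)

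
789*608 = 479712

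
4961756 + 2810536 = 7772292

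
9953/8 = 1244 + 1/8 ≈ 1244.13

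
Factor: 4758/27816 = 2^(-2) * 13^1 * 19^(-1) = 13/76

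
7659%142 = 133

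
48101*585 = 28139085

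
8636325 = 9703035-1066710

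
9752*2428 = 23677856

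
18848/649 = 29 + 27/649 ≈ 29.04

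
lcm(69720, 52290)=209160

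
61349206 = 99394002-38044796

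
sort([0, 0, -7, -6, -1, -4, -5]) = [-7, -6, -5, -4, -1, 0, 0]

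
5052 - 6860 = -1808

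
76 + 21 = 97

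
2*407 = 814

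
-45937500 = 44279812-90217312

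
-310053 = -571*543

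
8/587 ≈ 0.0136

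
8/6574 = 4/3287 ≈ 0.00122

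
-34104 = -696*49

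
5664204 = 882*6422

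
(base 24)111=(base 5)4401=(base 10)601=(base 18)1f7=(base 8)1131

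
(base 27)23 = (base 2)111001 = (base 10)57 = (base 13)45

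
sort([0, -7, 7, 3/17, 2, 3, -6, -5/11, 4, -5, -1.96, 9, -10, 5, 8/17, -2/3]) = [-10, -7, -6, -5, -1.96, -2/3, -5/11, 0, 3/17, 8/17, 2, 3, 4, 5, 7, 9]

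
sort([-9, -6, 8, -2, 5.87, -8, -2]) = [-9, -8, -6, -2, -2, 5.87, 8]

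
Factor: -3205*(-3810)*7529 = 2^1*3^1*5^2*127^1*641^1*7529^1 = 91936995450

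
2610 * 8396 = 21913560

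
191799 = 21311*9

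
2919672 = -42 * (-69516)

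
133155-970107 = -836952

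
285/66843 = 95/22281 ≈ 0.00426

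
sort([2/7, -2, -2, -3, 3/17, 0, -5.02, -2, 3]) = [-5.02, -3, -2, -2, -2, 0, 3/17, 2/7, 3]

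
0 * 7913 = 0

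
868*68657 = 59594276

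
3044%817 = 593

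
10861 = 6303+4558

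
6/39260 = 3/19630 ≈ 0.000153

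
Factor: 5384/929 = 2^3*673^1*929^(-1) 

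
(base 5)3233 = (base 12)30b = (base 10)443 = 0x1bb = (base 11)373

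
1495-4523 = -3028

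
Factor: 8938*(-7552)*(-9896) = 2^11*41^1*59^1*109^1*1237^1 = 667977783296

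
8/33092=2/8273 ≈ 0.000242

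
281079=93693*3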